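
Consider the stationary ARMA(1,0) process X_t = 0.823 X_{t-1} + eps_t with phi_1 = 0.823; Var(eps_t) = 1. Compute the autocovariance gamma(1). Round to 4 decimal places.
\gamma(1) = 2.5506

Multiply the model equation by X_{t-k} and take expectations. With theta_0 = psi_0 = 1 and psi_j the MA(infinity) weights, this gives
  gamma(k) - sum_i phi_i gamma(k-i) = c_k,
  c_k = sigma^2 * sum_{j=k..q} theta_j psi_{j-k}   (c_k = 0 for k > q),
using gamma(-m) = gamma(m).
Pure AR (q = 0): c_0 = sigma^2 = 1, c_k = 0 for k >= 1.
Equations for k = 0 and k = 1 (AR order 1):
  gamma(0) = phi_1 gamma(1) + c_0
  gamma(1) = phi_1 gamma(0) + c_1
Substituting the second into the first: gamma(0) (1 - phi_1^2) = c_0 + phi_1 c_1, so
  gamma(0) = c_0 / (1 - phi_1^2) = 1 / (1 - (0.823)^2) = 1 / 0.322671 = 3.099132.
  gamma(1) = phi_1 gamma(0) = (0.823)(3.099132) = 2.550586.
Therefore gamma(1) = 2.5506 (to 4 decimal places).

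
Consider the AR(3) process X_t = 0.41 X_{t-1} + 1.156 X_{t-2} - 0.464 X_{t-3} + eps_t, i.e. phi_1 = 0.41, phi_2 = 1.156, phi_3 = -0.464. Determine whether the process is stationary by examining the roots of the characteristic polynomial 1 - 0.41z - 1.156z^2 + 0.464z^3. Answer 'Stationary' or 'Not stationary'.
\text{Not stationary}

The AR(p) characteristic polynomial is P(z) = 1 - 0.41z - 1.156z^2 + 0.464z^3.
Stationarity requires all roots to lie outside the unit circle, i.e. |z| > 1 for every root.
Degree 3: look for a simple real root z0 first, then factor out (1 - z/z0) and solve the remaining quadratic.
Testing z0 = 2.5: P(2.5) = 1 + (-0.41)(2.5) + (-1.156)(2.5)^2 + (0.464)(2.5)^3
  = 1 + (-1.025) + (-7.225) + (7.25) = 0.  So z_0 = 2.5 is a root, |z_0| = 2.5.
Divide out the factor (1 - 0.4 z) = (1 - z/z0) (since 1/z0 = 0.4):
  P(z) = (1 - 0.4 z)(1 + (-0.01) z + (-1.16) z^2)
  [check: z-coef -0.01 - (0.4) = -0.41; z^2-coef -1.16 - (0.4)(-0.01) = -1.156; z^3-coef -(0.4)(-1.16) = 0.464.]
Remaining roots from the quadratic factor 1 + (-0.01) z + (-1.16) z^2:
  Set 1 + (-0.01) z + (-1.16) z^2 = 0, i.e. a z^2 + b z + c = 0 with a = -1.16, b = -0.01, c = 1.
  Discriminant D = b^2 - 4ac = (-0.01)^2 - 4*(-1.16)*1 = 0.0001 - (-4.64) = 4.6401.
  D >= 0, so the roots are real: z = (-b +/- sqrt(D)) / (2a) = (0.01 +/- 2.154089) / (-2.32).
    z_1 = (0.01 + 2.154089) / (-2.32) = -0.9328,   |z_1| = 0.9328.
    z_2 = (0.01 - 2.154089) / (-2.32) = 0.9242,   |z_2| = 0.9242.
Moduli of all roots: 2.5000, 0.9328, 0.9242.
All moduli strictly greater than 1? No.
Verdict: Not stationary.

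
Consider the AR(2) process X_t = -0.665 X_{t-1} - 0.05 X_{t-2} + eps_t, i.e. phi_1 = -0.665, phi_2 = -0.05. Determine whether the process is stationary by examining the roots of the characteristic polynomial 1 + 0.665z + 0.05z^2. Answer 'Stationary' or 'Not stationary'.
\text{Stationary}

The AR(p) characteristic polynomial is P(z) = 1 + 0.665z + 0.05z^2.
Stationarity requires all roots to lie outside the unit circle, i.e. |z| > 1 for every root.
Set 1 + (0.665) z + (0.05) z^2 = 0, i.e. a z^2 + b z + c = 0 with a = 0.05, b = 0.665, c = 1.
Discriminant D = b^2 - 4ac = (0.665)^2 - 4*(0.05)*1 = 0.442225 - (0.2) = 0.242225.
D >= 0, so the roots are real: z = (-b +/- sqrt(D)) / (2a) = (-0.665 +/- 0.492164) / (0.1).
  z_1 = (-0.665 + 0.492164) / (0.1) = -1.7284,   |z_1| = 1.7284.
  z_2 = (-0.665 - 0.492164) / (0.1) = -11.5716,   |z_2| = 11.5716.
Moduli of all roots: 1.7284, 11.5716.
All moduli strictly greater than 1? Yes.
Verdict: Stationary.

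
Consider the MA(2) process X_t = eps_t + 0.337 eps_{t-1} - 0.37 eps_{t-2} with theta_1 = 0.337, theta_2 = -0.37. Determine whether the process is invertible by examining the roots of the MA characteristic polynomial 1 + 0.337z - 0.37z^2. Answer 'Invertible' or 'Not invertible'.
\text{Invertible}

The MA(q) characteristic polynomial is P(z) = 1 + 0.337z - 0.37z^2.
Invertibility requires all roots to lie outside the unit circle, i.e. |z| > 1 for every root.
Set 1 + (0.337) z + (-0.37) z^2 = 0, i.e. a z^2 + b z + c = 0 with a = -0.37, b = 0.337, c = 1.
Discriminant D = b^2 - 4ac = (0.337)^2 - 4*(-0.37)*1 = 0.113569 - (-1.48) = 1.593569.
D >= 0, so the roots are real: z = (-b +/- sqrt(D)) / (2a) = (-0.337 +/- 1.262366) / (-0.74).
  z_1 = (-0.337 + 1.262366) / (-0.74) = -1.2505,   |z_1| = 1.2505.
  z_2 = (-0.337 - 1.262366) / (-0.74) = 2.1613,   |z_2| = 2.1613.
Moduli of all roots: 1.2505, 2.1613.
All moduli strictly greater than 1? Yes.
Verdict: Invertible.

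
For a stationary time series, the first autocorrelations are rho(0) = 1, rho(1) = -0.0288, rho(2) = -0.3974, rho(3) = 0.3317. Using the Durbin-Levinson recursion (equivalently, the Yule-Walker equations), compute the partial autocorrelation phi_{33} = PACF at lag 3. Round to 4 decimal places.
\phi_{33} = 0.3620

The PACF at lag k is phi_{kk}, the last component of the solution
to the Yule-Walker system G_k phi = r_k where
  (G_k)_{ij} = rho(|i - j|), (r_k)_i = rho(i), i,j = 1..k.
Equivalently, Durbin-Levinson gives phi_{kk} iteratively:
  phi_{11} = rho(1)
  phi_{kk} = [rho(k) - sum_{j=1..k-1} phi_{k-1,j} rho(k-j)]
            / [1 - sum_{j=1..k-1} phi_{k-1,j} rho(j)],
  phi_{k,j} = phi_{k-1,j} - phi_{kk} phi_{k-1,k-j},  j = 1..k-1.
Step k = 1:
  phi_11 = rho(1) = -0.0288.
Step k = 2:
  phi_22 = [rho(2) - phi_11 rho(1)] / [1 - phi_11 rho(1)] = [-0.3974 - (-0.0288)(-0.0288)] / [1 - (-0.0288)(-0.0288)]
         = -0.39822944 / 0.99917056 = -0.39856.
  Update: phi_21 = phi_11 - phi_22 phi_11 = -0.0288 - (-0.39856)(-0.0288) = -0.040279.
Step k = 3:
  phi_33 = [rho(3) - phi_21 rho(2) - phi_22 rho(1)] / [1 - phi_21 rho(1) - phi_22 rho(2)]
    numerator   = 0.3317 - (-0.040279)(-0.3974) - (-0.39856)(-0.0288) = 0.30421478
    denominator = 1 - (-0.040279)(-0.0288) - (-0.39856)(-0.3974) = 0.84045223
  phi_33 = 0.30421478 / 0.84045223 = 0.362.
Therefore phi_{33} = 0.3620.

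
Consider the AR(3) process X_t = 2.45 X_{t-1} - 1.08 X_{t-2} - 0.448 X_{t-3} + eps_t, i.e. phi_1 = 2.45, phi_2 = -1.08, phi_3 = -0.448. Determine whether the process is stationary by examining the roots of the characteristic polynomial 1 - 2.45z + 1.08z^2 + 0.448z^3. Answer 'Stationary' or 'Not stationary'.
\text{Not stationary}

The AR(p) characteristic polynomial is P(z) = 1 - 2.45z + 1.08z^2 + 0.448z^3.
Stationarity requires all roots to lie outside the unit circle, i.e. |z| > 1 for every root.
Degree 3: look for a simple real root z0 first, then factor out (1 - z/z0) and solve the remaining quadratic.
Testing z0 = 0.625: P(0.625) = 1 + (-2.45)(0.625) + (1.08)(0.625)^2 + (0.448)(0.625)^3
  = 1 + (-1.53125) + (0.421875) + (0.109375) = 0.  So z_0 = 0.625 is a root, |z_0| = 0.625.
Divide out the factor (1 - 1.6 z) = (1 - z/z0) (since 1/z0 = 1.6):
  P(z) = (1 - 1.6 z)(1 + (-0.85) z + (-0.28) z^2)
  [check: z-coef -0.85 - (1.6) = -2.45; z^2-coef -0.28 - (1.6)(-0.85) = 1.08; z^3-coef -(1.6)(-0.28) = 0.448.]
Remaining roots from the quadratic factor 1 + (-0.85) z + (-0.28) z^2:
  Set 1 + (-0.85) z + (-0.28) z^2 = 0, i.e. a z^2 + b z + c = 0 with a = -0.28, b = -0.85, c = 1.
  Discriminant D = b^2 - 4ac = (-0.85)^2 - 4*(-0.28)*1 = 0.7225 - (-1.12) = 1.8425.
  D >= 0, so the roots are real: z = (-b +/- sqrt(D)) / (2a) = (0.85 +/- 1.357387) / (-0.56).
    z_1 = (0.85 + 1.357387) / (-0.56) = -3.9418,   |z_1| = 3.9418.
    z_2 = (0.85 - 1.357387) / (-0.56) = 0.906,   |z_2| = 0.906.
Moduli of all roots: 0.6250, 3.9418, 0.9060.
All moduli strictly greater than 1? No.
Verdict: Not stationary.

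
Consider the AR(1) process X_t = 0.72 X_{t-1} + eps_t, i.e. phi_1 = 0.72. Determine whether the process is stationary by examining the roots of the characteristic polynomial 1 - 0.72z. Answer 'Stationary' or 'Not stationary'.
\text{Stationary}

The AR(p) characteristic polynomial is P(z) = 1 - 0.72z.
Stationarity requires all roots to lie outside the unit circle, i.e. |z| > 1 for every root.
This is linear in z: 1 + (-0.72) z = 0  =>  z = -1/(-0.72) = 1.388889,  |z| = 1.388889.
Moduli of all roots: 1.3889.
All moduli strictly greater than 1? Yes.
Verdict: Stationary.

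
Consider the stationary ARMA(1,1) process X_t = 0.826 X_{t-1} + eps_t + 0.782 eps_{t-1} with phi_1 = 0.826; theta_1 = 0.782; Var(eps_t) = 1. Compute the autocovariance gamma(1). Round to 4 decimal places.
\gamma(1) = 8.3301

Multiply the model equation by X_{t-k} and take expectations. With theta_0 = psi_0 = 1 and psi_j the MA(infinity) weights, this gives
  gamma(k) - sum_i phi_i gamma(k-i) = c_k,
  c_k = sigma^2 * sum_{j=k..q} theta_j psi_{j-k}   (c_k = 0 for k > q),
using gamma(-m) = gamma(m).
psi-weights needed (psi_j = theta_j + sum_i phi_i psi_{j-i}):
  psi_1 = theta_1 + phi_1 = 0.782 + (0.826) = 1.608
Right-hand sides:
  c_0 = sigma^2 (1 + theta_1 psi_1) = 1 * (1 + (0.782)(1.608)) = 1 * 2.257456 = 2.257456
  c_1 = sigma^2 theta_1 = 1 * (0.782) = 0.782
  c_2 = 0
Equations for k = 0 and k = 1 (AR order 1):
  gamma(0) = phi_1 gamma(1) + c_0
  gamma(1) = phi_1 gamma(0) + c_1
Substituting the second into the first: gamma(0) (1 - phi_1^2) = c_0 + phi_1 c_1, so
  gamma(0) = (c_0 + phi_1 c_1) / (1 - phi_1^2) = (2.257456 + (0.826)(0.782)) / (1 - (0.826)^2) = 2.903388 / 0.317724 = 9.138082.
  gamma(1) = phi_1 gamma(0) + c_1 = (0.826)(9.138082) + (0.782) = 8.330056.
Therefore gamma(1) = 8.3301 (to 4 decimal places).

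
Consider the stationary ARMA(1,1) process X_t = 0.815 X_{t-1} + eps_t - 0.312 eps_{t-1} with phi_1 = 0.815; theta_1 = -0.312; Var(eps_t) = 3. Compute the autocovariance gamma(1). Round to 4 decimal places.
\gamma(1) = 3.3513

Multiply the model equation by X_{t-k} and take expectations. With theta_0 = psi_0 = 1 and psi_j the MA(infinity) weights, this gives
  gamma(k) - sum_i phi_i gamma(k-i) = c_k,
  c_k = sigma^2 * sum_{j=k..q} theta_j psi_{j-k}   (c_k = 0 for k > q),
using gamma(-m) = gamma(m).
psi-weights needed (psi_j = theta_j + sum_i phi_i psi_{j-i}):
  psi_1 = theta_1 + phi_1 = -0.312 + (0.815) = 0.503
Right-hand sides:
  c_0 = sigma^2 (1 + theta_1 psi_1) = 3 * (1 + (-0.312)(0.503)) = 3 * 0.843064 = 2.529192
  c_1 = sigma^2 theta_1 = 3 * (-0.312) = -0.936
  c_2 = 0
Equations for k = 0 and k = 1 (AR order 1):
  gamma(0) = phi_1 gamma(1) + c_0
  gamma(1) = phi_1 gamma(0) + c_1
Substituting the second into the first: gamma(0) (1 - phi_1^2) = c_0 + phi_1 c_1, so
  gamma(0) = (c_0 + phi_1 c_1) / (1 - phi_1^2) = (2.529192 + (0.815)(-0.936)) / (1 - (0.815)^2) = 1.766352 / 0.335775 = 5.260523.
  gamma(1) = phi_1 gamma(0) + c_1 = (0.815)(5.260523) + (-0.936) = 3.351326.
Therefore gamma(1) = 3.3513 (to 4 decimal places).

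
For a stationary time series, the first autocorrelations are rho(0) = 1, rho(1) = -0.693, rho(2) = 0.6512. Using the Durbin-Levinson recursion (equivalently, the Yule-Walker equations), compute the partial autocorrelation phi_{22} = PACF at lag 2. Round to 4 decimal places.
\phi_{22} = 0.3289

The PACF at lag k is phi_{kk}, the last component of the solution
to the Yule-Walker system G_k phi = r_k where
  (G_k)_{ij} = rho(|i - j|), (r_k)_i = rho(i), i,j = 1..k.
Equivalently, Durbin-Levinson gives phi_{kk} iteratively:
  phi_{11} = rho(1)
  phi_{kk} = [rho(k) - sum_{j=1..k-1} phi_{k-1,j} rho(k-j)]
            / [1 - sum_{j=1..k-1} phi_{k-1,j} rho(j)],
  phi_{k,j} = phi_{k-1,j} - phi_{kk} phi_{k-1,k-j},  j = 1..k-1.
Step k = 1:
  phi_11 = rho(1) = -0.693.
Step k = 2:
  phi_22 = [rho(2) - phi_11 rho(1)] / [1 - phi_11 rho(1)] = [0.6512 - (-0.693)(-0.693)] / [1 - (-0.693)(-0.693)]
         = 0.170951 / 0.519751 = 0.3289.
Therefore phi_{22} = 0.3289.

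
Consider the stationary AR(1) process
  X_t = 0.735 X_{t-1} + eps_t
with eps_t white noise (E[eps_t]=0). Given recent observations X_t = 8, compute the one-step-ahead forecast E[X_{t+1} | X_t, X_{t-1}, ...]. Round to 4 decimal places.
E[X_{t+1} \mid \mathcal F_t] = 5.8800

For an AR(p) model X_t = c + sum_i phi_i X_{t-i} + eps_t, the
one-step-ahead conditional mean is
  E[X_{t+1} | X_t, ...] = c + sum_i phi_i X_{t+1-i}.
Substitute known values:
  E[X_{t+1} | ...] = (0.735) * (8)
                   = 5.8800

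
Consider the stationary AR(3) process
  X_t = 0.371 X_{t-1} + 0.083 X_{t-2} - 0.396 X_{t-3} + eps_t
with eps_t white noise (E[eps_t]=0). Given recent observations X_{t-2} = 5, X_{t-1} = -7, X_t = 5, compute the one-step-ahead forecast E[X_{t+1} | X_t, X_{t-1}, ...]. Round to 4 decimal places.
E[X_{t+1} \mid \mathcal F_t] = -0.7060

For an AR(p) model X_t = c + sum_i phi_i X_{t-i} + eps_t, the
one-step-ahead conditional mean is
  E[X_{t+1} | X_t, ...] = c + sum_i phi_i X_{t+1-i}.
Substitute known values:
  E[X_{t+1} | ...] = (0.371) * (5) + (0.083) * (-7) + (-0.396) * (5)
                   = -0.7060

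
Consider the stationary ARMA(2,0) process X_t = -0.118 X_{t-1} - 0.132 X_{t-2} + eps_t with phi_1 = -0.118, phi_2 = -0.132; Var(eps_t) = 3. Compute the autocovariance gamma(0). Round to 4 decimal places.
\gamma(0) = 3.0867

Multiply the model equation by X_{t-k} and take expectations. With theta_0 = psi_0 = 1 and psi_j the MA(infinity) weights, this gives
  gamma(k) - sum_i phi_i gamma(k-i) = c_k,
  c_k = sigma^2 * sum_{j=k..q} theta_j psi_{j-k}   (c_k = 0 for k > q),
using gamma(-m) = gamma(m).
Pure AR (q = 0): c_0 = sigma^2 = 3, c_k = 0 for k >= 1.
Equations for k = 0, 1, 2 (AR order 2, c_2 = 0):
  (E0) gamma(0) = phi_1 gamma(1) + phi_2 gamma(2) + c_0
  (E1) gamma(1) = phi_1 gamma(0) + phi_2 gamma(1) + c_1
  (E2) gamma(2) = phi_1 gamma(1) + phi_2 gamma(0)
From (E1): gamma(1) = A gamma(0) + B with
  A = phi_1 / (1 - phi_2) = -0.118 / 1.132 = -0.10424,   B = c_1 / (1 - phi_2) = 0 / 1.132 = 0.
Insert (E2) into (E0): gamma(0) (1 - phi_2^2) = phi_1 (1 + phi_2) gamma(1) + c_0.
  phi_1 (1 + phi_2) = (-0.118)(0.868) = -0.102424,   1 - phi_2^2 = 0.982576.
Replace gamma(1) by A gamma(0) + B and collect gamma(0):
  gamma(0) [0.982576 - (-0.102424)(-0.10424)] = c_0 = 3
  gamma(0) * 0.971899 = 3
  gamma(0) = 3 / 0.971899 = 3.08674.
Therefore gamma(0) = 3.0867 (to 4 decimal places).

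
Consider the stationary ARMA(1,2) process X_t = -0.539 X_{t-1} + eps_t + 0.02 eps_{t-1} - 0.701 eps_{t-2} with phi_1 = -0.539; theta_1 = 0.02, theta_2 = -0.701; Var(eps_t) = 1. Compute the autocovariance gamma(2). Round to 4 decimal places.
\gamma(2) = -0.4664

Multiply the model equation by X_{t-k} and take expectations. With theta_0 = psi_0 = 1 and psi_j the MA(infinity) weights, this gives
  gamma(k) - sum_i phi_i gamma(k-i) = c_k,
  c_k = sigma^2 * sum_{j=k..q} theta_j psi_{j-k}   (c_k = 0 for k > q),
using gamma(-m) = gamma(m).
psi-weights needed (psi_j = theta_j + sum_i phi_i psi_{j-i}):
  psi_1 = theta_1 + phi_1 = 0.02 + (-0.539) = -0.519
  psi_2 = theta_2 + phi_1 psi_1 = -0.701 + (-0.539)(-0.519) = -0.421259
Right-hand sides:
  c_0 = sigma^2 (1 + theta_1 psi_1 + theta_2 psi_2) = 1 * (1 + (0.02)(-0.519) + (-0.701)(-0.421259)) = 1 * 1.284923 = 1.284923
  c_1 = sigma^2 (theta_1 + theta_2 psi_1) = 1 * (0.02 + (-0.701)(-0.519)) = 0.383819
  c_2 = sigma^2 theta_2 = 1 * (-0.701) = -0.701
Equations for k = 0 and k = 1 (AR order 1):
  gamma(0) = phi_1 gamma(1) + c_0
  gamma(1) = phi_1 gamma(0) + c_1
Substituting the second into the first: gamma(0) (1 - phi_1^2) = c_0 + phi_1 c_1, so
  gamma(0) = (c_0 + phi_1 c_1) / (1 - phi_1^2) = (1.284923 + (-0.539)(0.383819)) / (1 - (-0.539)^2) = 1.078044 / 0.709479 = 1.519487.
  gamma(1) = phi_1 gamma(0) + c_1 = (-0.539)(1.519487) + (0.383819) = -0.435184.
For k = 2: gamma(2) = phi_1 gamma(1) + c_2
  = (-0.539)(-0.435184) + (-0.701) = -0.466436.
Therefore gamma(2) = -0.4664 (to 4 decimal places).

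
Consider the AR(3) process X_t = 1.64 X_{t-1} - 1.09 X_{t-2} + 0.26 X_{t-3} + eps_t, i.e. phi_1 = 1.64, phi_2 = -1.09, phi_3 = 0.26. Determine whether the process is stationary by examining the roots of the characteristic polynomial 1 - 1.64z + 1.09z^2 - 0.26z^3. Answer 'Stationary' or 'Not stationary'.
\text{Stationary}

The AR(p) characteristic polynomial is P(z) = 1 - 1.64z + 1.09z^2 - 0.26z^3.
Stationarity requires all roots to lie outside the unit circle, i.e. |z| > 1 for every root.
Degree 3: look for a simple real root z0 first, then factor out (1 - z/z0) and solve the remaining quadratic.
Testing z0 = 2: P(2) = 1 + (-1.64)(2) + (1.09)(2)^2 + (-0.26)(2)^3
  = 1 + (-3.28) + (4.36) + (-2.08) = 0.  So z_0 = 2 is a root, |z_0| = 2.
Divide out the factor (1 - 0.5 z) = (1 - z/z0) (since 1/z0 = 0.5):
  P(z) = (1 - 0.5 z)(1 + (-1.14) z + (0.52) z^2)
  [check: z-coef -1.14 - (0.5) = -1.64; z^2-coef 0.52 - (0.5)(-1.14) = 1.09; z^3-coef -(0.5)(0.52) = -0.26.]
Remaining roots from the quadratic factor 1 + (-1.14) z + (0.52) z^2:
  Set 1 + (-1.14) z + (0.52) z^2 = 0, i.e. a z^2 + b z + c = 0 with a = 0.52, b = -1.14, c = 1.
  Discriminant D = b^2 - 4ac = (-1.14)^2 - 4*(0.52)*1 = 1.2996 - (2.08) = -0.7804.
  D < 0, so the roots are the complex-conjugate pair z = (-b +/- i sqrt(-D)) / (2a) = 1.0962 +/- 0.8494i.
  For a conjugate pair |z|^2 = z * conj(z) = (product of roots) = c/a = 1/(0.52) = 1.923077, so |z| = sqrt(1.923077) = 1.3868 for both roots.
Moduli of all roots: 2.0000, 1.3868, 1.3868.
All moduli strictly greater than 1? Yes.
Verdict: Stationary.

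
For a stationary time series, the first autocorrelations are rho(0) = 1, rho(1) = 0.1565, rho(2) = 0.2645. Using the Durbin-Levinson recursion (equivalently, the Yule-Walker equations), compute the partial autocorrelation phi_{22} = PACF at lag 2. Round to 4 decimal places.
\phi_{22} = 0.2460

The PACF at lag k is phi_{kk}, the last component of the solution
to the Yule-Walker system G_k phi = r_k where
  (G_k)_{ij} = rho(|i - j|), (r_k)_i = rho(i), i,j = 1..k.
Equivalently, Durbin-Levinson gives phi_{kk} iteratively:
  phi_{11} = rho(1)
  phi_{kk} = [rho(k) - sum_{j=1..k-1} phi_{k-1,j} rho(k-j)]
            / [1 - sum_{j=1..k-1} phi_{k-1,j} rho(j)],
  phi_{k,j} = phi_{k-1,j} - phi_{kk} phi_{k-1,k-j},  j = 1..k-1.
Step k = 1:
  phi_11 = rho(1) = 0.1565.
Step k = 2:
  phi_22 = [rho(2) - phi_11 rho(1)] / [1 - phi_11 rho(1)] = [0.2645 - (0.1565)(0.1565)] / [1 - (0.1565)(0.1565)]
         = 0.24000775 / 0.97550775 = 0.246.
Therefore phi_{22} = 0.2460.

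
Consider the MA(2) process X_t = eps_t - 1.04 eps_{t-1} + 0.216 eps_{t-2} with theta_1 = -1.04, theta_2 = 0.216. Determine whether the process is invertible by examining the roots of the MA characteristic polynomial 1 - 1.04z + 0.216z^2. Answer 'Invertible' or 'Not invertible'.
\text{Invertible}

The MA(q) characteristic polynomial is P(z) = 1 - 1.04z + 0.216z^2.
Invertibility requires all roots to lie outside the unit circle, i.e. |z| > 1 for every root.
Set 1 + (-1.04) z + (0.216) z^2 = 0, i.e. a z^2 + b z + c = 0 with a = 0.216, b = -1.04, c = 1.
Discriminant D = b^2 - 4ac = (-1.04)^2 - 4*(0.216)*1 = 1.0816 - (0.864) = 0.2176.
D >= 0, so the roots are real: z = (-b +/- sqrt(D)) / (2a) = (1.04 +/- 0.466476) / (0.432).
  z_1 = (1.04 + 0.466476) / (0.432) = 3.4872,   |z_1| = 3.4872.
  z_2 = (1.04 - 0.466476) / (0.432) = 1.3276,   |z_2| = 1.3276.
Moduli of all roots: 3.4872, 1.3276.
All moduli strictly greater than 1? Yes.
Verdict: Invertible.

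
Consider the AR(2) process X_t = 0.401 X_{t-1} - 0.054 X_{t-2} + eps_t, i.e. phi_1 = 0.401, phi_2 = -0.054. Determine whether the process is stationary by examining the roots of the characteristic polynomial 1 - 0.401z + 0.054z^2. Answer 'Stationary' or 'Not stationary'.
\text{Stationary}

The AR(p) characteristic polynomial is P(z) = 1 - 0.401z + 0.054z^2.
Stationarity requires all roots to lie outside the unit circle, i.e. |z| > 1 for every root.
Set 1 + (-0.401) z + (0.054) z^2 = 0, i.e. a z^2 + b z + c = 0 with a = 0.054, b = -0.401, c = 1.
Discriminant D = b^2 - 4ac = (-0.401)^2 - 4*(0.054)*1 = 0.160801 - (0.216) = -0.055199.
D < 0, so the roots are the complex-conjugate pair z = (-b +/- i sqrt(-D)) / (2a) = 3.713 +/- 2.1754i.
For a conjugate pair |z|^2 = z * conj(z) = (product of roots) = c/a = 1/(0.054) = 18.518519, so |z| = sqrt(18.518519) = 4.3033 for both roots.
Moduli of all roots: 4.3033, 4.3033.
All moduli strictly greater than 1? Yes.
Verdict: Stationary.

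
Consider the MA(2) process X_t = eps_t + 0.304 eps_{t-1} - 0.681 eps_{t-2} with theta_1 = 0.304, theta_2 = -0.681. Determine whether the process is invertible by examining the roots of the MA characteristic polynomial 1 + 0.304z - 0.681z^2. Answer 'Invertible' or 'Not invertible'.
\text{Invertible}

The MA(q) characteristic polynomial is P(z) = 1 + 0.304z - 0.681z^2.
Invertibility requires all roots to lie outside the unit circle, i.e. |z| > 1 for every root.
Set 1 + (0.304) z + (-0.681) z^2 = 0, i.e. a z^2 + b z + c = 0 with a = -0.681, b = 0.304, c = 1.
Discriminant D = b^2 - 4ac = (0.304)^2 - 4*(-0.681)*1 = 0.092416 - (-2.724) = 2.816416.
D >= 0, so the roots are real: z = (-b +/- sqrt(D)) / (2a) = (-0.304 +/- 1.678218) / (-1.362).
  z_1 = (-0.304 + 1.678218) / (-1.362) = -1.009,   |z_1| = 1.009.
  z_2 = (-0.304 - 1.678218) / (-1.362) = 1.4554,   |z_2| = 1.4554.
Moduli of all roots: 1.0090, 1.4554.
All moduli strictly greater than 1? Yes.
Verdict: Invertible.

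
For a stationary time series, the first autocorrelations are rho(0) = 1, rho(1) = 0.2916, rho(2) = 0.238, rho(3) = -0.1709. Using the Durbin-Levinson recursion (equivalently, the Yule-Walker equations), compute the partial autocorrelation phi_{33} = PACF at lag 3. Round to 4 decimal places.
\phi_{33} = -0.3120

The PACF at lag k is phi_{kk}, the last component of the solution
to the Yule-Walker system G_k phi = r_k where
  (G_k)_{ij} = rho(|i - j|), (r_k)_i = rho(i), i,j = 1..k.
Equivalently, Durbin-Levinson gives phi_{kk} iteratively:
  phi_{11} = rho(1)
  phi_{kk} = [rho(k) - sum_{j=1..k-1} phi_{k-1,j} rho(k-j)]
            / [1 - sum_{j=1..k-1} phi_{k-1,j} rho(j)],
  phi_{k,j} = phi_{k-1,j} - phi_{kk} phi_{k-1,k-j},  j = 1..k-1.
Step k = 1:
  phi_11 = rho(1) = 0.2916.
Step k = 2:
  phi_22 = [rho(2) - phi_11 rho(1)] / [1 - phi_11 rho(1)] = [0.238 - (0.2916)(0.2916)] / [1 - (0.2916)(0.2916)]
         = 0.15296944 / 0.91496944 = 0.167185.
  Update: phi_21 = phi_11 - phi_22 phi_11 = 0.2916 - (0.167185)(0.2916) = 0.242849.
Step k = 3:
  phi_33 = [rho(3) - phi_21 rho(2) - phi_22 rho(1)] / [1 - phi_21 rho(1) - phi_22 rho(2)]
    numerator   = -0.1709 - (0.242849)(0.238) - (0.167185)(0.2916) = -0.27744924
    denominator = 1 - (0.242849)(0.2916) - (0.167185)(0.238) = 0.8893952
  phi_33 = -0.27744924 / 0.8893952 = -0.312.
Therefore phi_{33} = -0.3120.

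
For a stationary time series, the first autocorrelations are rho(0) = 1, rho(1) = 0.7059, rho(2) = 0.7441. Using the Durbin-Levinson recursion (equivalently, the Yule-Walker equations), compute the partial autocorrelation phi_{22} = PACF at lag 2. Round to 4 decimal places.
\phi_{22} = 0.4899

The PACF at lag k is phi_{kk}, the last component of the solution
to the Yule-Walker system G_k phi = r_k where
  (G_k)_{ij} = rho(|i - j|), (r_k)_i = rho(i), i,j = 1..k.
Equivalently, Durbin-Levinson gives phi_{kk} iteratively:
  phi_{11} = rho(1)
  phi_{kk} = [rho(k) - sum_{j=1..k-1} phi_{k-1,j} rho(k-j)]
            / [1 - sum_{j=1..k-1} phi_{k-1,j} rho(j)],
  phi_{k,j} = phi_{k-1,j} - phi_{kk} phi_{k-1,k-j},  j = 1..k-1.
Step k = 1:
  phi_11 = rho(1) = 0.7059.
Step k = 2:
  phi_22 = [rho(2) - phi_11 rho(1)] / [1 - phi_11 rho(1)] = [0.7441 - (0.7059)(0.7059)] / [1 - (0.7059)(0.7059)]
         = 0.24580519 / 0.50170519 = 0.4899.
Therefore phi_{22} = 0.4899.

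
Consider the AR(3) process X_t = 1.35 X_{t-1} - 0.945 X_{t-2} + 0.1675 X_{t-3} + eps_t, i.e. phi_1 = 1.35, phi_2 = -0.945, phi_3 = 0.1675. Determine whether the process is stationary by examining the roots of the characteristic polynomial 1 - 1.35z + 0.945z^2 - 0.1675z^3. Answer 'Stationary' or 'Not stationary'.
\text{Stationary}

The AR(p) characteristic polynomial is P(z) = 1 - 1.35z + 0.945z^2 - 0.1675z^3.
Stationarity requires all roots to lie outside the unit circle, i.e. |z| > 1 for every root.
Degree 3: look for a simple real root z0 first, then factor out (1 - z/z0) and solve the remaining quadratic.
Testing z0 = 4: P(4) = 1 + (-1.35)(4) + (0.945)(4)^2 + (-0.1675)(4)^3
  = 1 + (-5.4) + (15.12) + (-10.72) = 0.  So z_0 = 4 is a root, |z_0| = 4.
Divide out the factor (1 - 0.25 z) = (1 - z/z0) (since 1/z0 = 0.25):
  P(z) = (1 - 0.25 z)(1 + (-1.1) z + (0.67) z^2)
  [check: z-coef -1.1 - (0.25) = -1.35; z^2-coef 0.67 - (0.25)(-1.1) = 0.945; z^3-coef -(0.25)(0.67) = -0.1675.]
Remaining roots from the quadratic factor 1 + (-1.1) z + (0.67) z^2:
  Set 1 + (-1.1) z + (0.67) z^2 = 0, i.e. a z^2 + b z + c = 0 with a = 0.67, b = -1.1, c = 1.
  Discriminant D = b^2 - 4ac = (-1.1)^2 - 4*(0.67)*1 = 1.21 - (2.68) = -1.47.
  D < 0, so the roots are the complex-conjugate pair z = (-b +/- i sqrt(-D)) / (2a) = 0.8209 +/- 0.9048i.
  For a conjugate pair |z|^2 = z * conj(z) = (product of roots) = c/a = 1/(0.67) = 1.492537, so |z| = sqrt(1.492537) = 1.2217 for both roots.
Moduli of all roots: 4.0000, 1.2217, 1.2217.
All moduli strictly greater than 1? Yes.
Verdict: Stationary.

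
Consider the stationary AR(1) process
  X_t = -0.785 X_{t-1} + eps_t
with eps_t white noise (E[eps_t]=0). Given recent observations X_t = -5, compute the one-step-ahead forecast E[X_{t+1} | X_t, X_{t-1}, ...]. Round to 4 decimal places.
E[X_{t+1} \mid \mathcal F_t] = 3.9250

For an AR(p) model X_t = c + sum_i phi_i X_{t-i} + eps_t, the
one-step-ahead conditional mean is
  E[X_{t+1} | X_t, ...] = c + sum_i phi_i X_{t+1-i}.
Substitute known values:
  E[X_{t+1} | ...] = (-0.785) * (-5)
                   = 3.9250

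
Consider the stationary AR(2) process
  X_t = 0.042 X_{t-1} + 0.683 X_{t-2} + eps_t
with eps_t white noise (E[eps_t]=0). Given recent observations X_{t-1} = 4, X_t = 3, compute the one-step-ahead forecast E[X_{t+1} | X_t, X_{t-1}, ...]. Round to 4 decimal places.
E[X_{t+1} \mid \mathcal F_t] = 2.8580

For an AR(p) model X_t = c + sum_i phi_i X_{t-i} + eps_t, the
one-step-ahead conditional mean is
  E[X_{t+1} | X_t, ...] = c + sum_i phi_i X_{t+1-i}.
Substitute known values:
  E[X_{t+1} | ...] = (0.042) * (3) + (0.683) * (4)
                   = 2.8580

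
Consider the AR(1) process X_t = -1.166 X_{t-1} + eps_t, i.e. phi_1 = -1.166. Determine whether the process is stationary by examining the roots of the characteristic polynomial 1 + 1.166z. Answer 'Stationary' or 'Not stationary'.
\text{Not stationary}

The AR(p) characteristic polynomial is P(z) = 1 + 1.166z.
Stationarity requires all roots to lie outside the unit circle, i.e. |z| > 1 for every root.
This is linear in z: 1 + (1.166) z = 0  =>  z = -1/(1.166) = -0.857633,  |z| = 0.857633.
Moduli of all roots: 0.8576.
All moduli strictly greater than 1? No.
Verdict: Not stationary.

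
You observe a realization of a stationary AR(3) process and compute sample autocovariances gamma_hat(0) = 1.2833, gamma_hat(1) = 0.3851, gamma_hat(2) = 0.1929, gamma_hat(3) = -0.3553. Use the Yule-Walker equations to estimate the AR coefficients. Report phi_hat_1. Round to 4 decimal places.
\hat\phi_{1} = 0.3050

The Yule-Walker equations for an AR(p) process read, in matrix form,
  Gamma_p phi = r_p,   with   (Gamma_p)_{ij} = gamma(|i - j|),
                       (r_p)_i = gamma(i),   i,j = 1..p.
Substitute the sample gammas (Toeplitz matrix and right-hand side of size 3):
  Gamma_p = [[1.2833, 0.3851, 0.1929], [0.3851, 1.2833, 0.3851], [0.1929, 0.3851, 1.2833]]
  r_p     = [0.3851, 0.1929, -0.3553]
Written out (R1..R3):
  (R1) 1.2833 phi_1 + 0.3851 phi_2 + 0.1929 phi_3 = 0.3851
  (R2) 0.3851 phi_1 + 1.2833 phi_2 + 0.3851 phi_3 = 0.1929
  (R3) 0.1929 phi_1 + 0.3851 phi_2 + 1.2833 phi_3 = -0.3553
Gaussian elimination:
  R2 <- R2 - (0.3851/1.2833) R1 = R2 - (0.300086) R1:  1.167737 phi_2 + 0.327213 phi_3 = 0.077337
  R3 <- R3 - (0.1929/1.2833) R1 = R3 - (0.150316) R1:  0.327213 phi_2 + 1.254304 phi_3 = -0.413187
  R3 <- R3 - (0.327213/1.167737) R2 = R3 - (0.280212) R2:  1.162615 phi_3 = -0.434857
Back-substitution:
  phi_hat_3 = -0.434857 / 1.162615 = -0.374034
  phi_hat_2 = (0.077337 - (0.327213)(-0.374034)) / 1.167737 = 0.171037
  phi_hat_1 = (0.3851 - (0.3851)(0.171037) - (0.1929)(-0.374034)) / 1.2833 = 0.304983
So phi_hat = [0.3050, 0.1710, -0.3740].
Therefore phi_hat_1 = 0.3050.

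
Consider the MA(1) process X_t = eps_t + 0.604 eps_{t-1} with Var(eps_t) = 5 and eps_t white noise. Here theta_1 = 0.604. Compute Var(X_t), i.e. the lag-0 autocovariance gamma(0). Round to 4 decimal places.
\gamma(0) = 6.8241

For an MA(q) process X_t = eps_t + sum_i theta_i eps_{t-i} with
Var(eps_t) = sigma^2, the variance is
  gamma(0) = sigma^2 * (1 + sum_i theta_i^2).
  sum_i theta_i^2 = (0.604)^2 = 0.364816.
  gamma(0) = 5 * (1 + 0.364816) = 5 * 1.364816 = 6.82408, which rounds to 6.8241.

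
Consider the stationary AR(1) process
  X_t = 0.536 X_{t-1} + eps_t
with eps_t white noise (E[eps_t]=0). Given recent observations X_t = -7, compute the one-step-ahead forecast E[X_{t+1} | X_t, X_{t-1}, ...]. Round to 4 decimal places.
E[X_{t+1} \mid \mathcal F_t] = -3.7520

For an AR(p) model X_t = c + sum_i phi_i X_{t-i} + eps_t, the
one-step-ahead conditional mean is
  E[X_{t+1} | X_t, ...] = c + sum_i phi_i X_{t+1-i}.
Substitute known values:
  E[X_{t+1} | ...] = (0.536) * (-7)
                   = -3.7520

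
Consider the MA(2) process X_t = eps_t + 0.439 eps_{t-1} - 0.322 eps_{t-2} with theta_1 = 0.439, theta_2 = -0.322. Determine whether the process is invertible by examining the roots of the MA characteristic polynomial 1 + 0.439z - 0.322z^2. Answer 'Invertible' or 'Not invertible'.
\text{Invertible}

The MA(q) characteristic polynomial is P(z) = 1 + 0.439z - 0.322z^2.
Invertibility requires all roots to lie outside the unit circle, i.e. |z| > 1 for every root.
Set 1 + (0.439) z + (-0.322) z^2 = 0, i.e. a z^2 + b z + c = 0 with a = -0.322, b = 0.439, c = 1.
Discriminant D = b^2 - 4ac = (0.439)^2 - 4*(-0.322)*1 = 0.192721 - (-1.288) = 1.480721.
D >= 0, so the roots are real: z = (-b +/- sqrt(D)) / (2a) = (-0.439 +/- 1.216849) / (-0.644).
  z_1 = (-0.439 + 1.216849) / (-0.644) = -1.2078,   |z_1| = 1.2078.
  z_2 = (-0.439 - 1.216849) / (-0.644) = 2.5712,   |z_2| = 2.5712.
Moduli of all roots: 1.2078, 2.5712.
All moduli strictly greater than 1? Yes.
Verdict: Invertible.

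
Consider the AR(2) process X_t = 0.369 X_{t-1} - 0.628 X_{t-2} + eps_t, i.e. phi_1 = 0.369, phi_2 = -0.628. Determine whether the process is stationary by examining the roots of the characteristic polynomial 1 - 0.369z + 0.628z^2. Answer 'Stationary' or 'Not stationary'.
\text{Stationary}

The AR(p) characteristic polynomial is P(z) = 1 - 0.369z + 0.628z^2.
Stationarity requires all roots to lie outside the unit circle, i.e. |z| > 1 for every root.
Set 1 + (-0.369) z + (0.628) z^2 = 0, i.e. a z^2 + b z + c = 0 with a = 0.628, b = -0.369, c = 1.
Discriminant D = b^2 - 4ac = (-0.369)^2 - 4*(0.628)*1 = 0.136161 - (2.512) = -2.375839.
D < 0, so the roots are the complex-conjugate pair z = (-b +/- i sqrt(-D)) / (2a) = 0.2938 +/- 1.2272i.
For a conjugate pair |z|^2 = z * conj(z) = (product of roots) = c/a = 1/(0.628) = 1.592357, so |z| = sqrt(1.592357) = 1.2619 for both roots.
Moduli of all roots: 1.2619, 1.2619.
All moduli strictly greater than 1? Yes.
Verdict: Stationary.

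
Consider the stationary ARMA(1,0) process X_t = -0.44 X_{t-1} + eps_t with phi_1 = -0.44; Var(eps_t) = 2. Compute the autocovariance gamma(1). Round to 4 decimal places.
\gamma(1) = -1.0913

Multiply the model equation by X_{t-k} and take expectations. With theta_0 = psi_0 = 1 and psi_j the MA(infinity) weights, this gives
  gamma(k) - sum_i phi_i gamma(k-i) = c_k,
  c_k = sigma^2 * sum_{j=k..q} theta_j psi_{j-k}   (c_k = 0 for k > q),
using gamma(-m) = gamma(m).
Pure AR (q = 0): c_0 = sigma^2 = 2, c_k = 0 for k >= 1.
Equations for k = 0 and k = 1 (AR order 1):
  gamma(0) = phi_1 gamma(1) + c_0
  gamma(1) = phi_1 gamma(0) + c_1
Substituting the second into the first: gamma(0) (1 - phi_1^2) = c_0 + phi_1 c_1, so
  gamma(0) = c_0 / (1 - phi_1^2) = 2 / (1 - (-0.44)^2) = 2 / 0.8064 = 2.480159.
  gamma(1) = phi_1 gamma(0) = (-0.44)(2.480159) = -1.09127.
Therefore gamma(1) = -1.0913 (to 4 decimal places).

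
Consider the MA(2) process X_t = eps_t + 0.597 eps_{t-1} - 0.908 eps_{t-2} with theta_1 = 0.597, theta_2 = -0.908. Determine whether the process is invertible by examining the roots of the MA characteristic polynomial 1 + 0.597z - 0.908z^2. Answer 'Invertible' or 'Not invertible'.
\text{Not invertible}

The MA(q) characteristic polynomial is P(z) = 1 + 0.597z - 0.908z^2.
Invertibility requires all roots to lie outside the unit circle, i.e. |z| > 1 for every root.
Set 1 + (0.597) z + (-0.908) z^2 = 0, i.e. a z^2 + b z + c = 0 with a = -0.908, b = 0.597, c = 1.
Discriminant D = b^2 - 4ac = (0.597)^2 - 4*(-0.908)*1 = 0.356409 - (-3.632) = 3.988409.
D >= 0, so the roots are real: z = (-b +/- sqrt(D)) / (2a) = (-0.597 +/- 1.9971) / (-1.816).
  z_1 = (-0.597 + 1.9971) / (-1.816) = -0.771,   |z_1| = 0.771.
  z_2 = (-0.597 - 1.9971) / (-1.816) = 1.4285,   |z_2| = 1.4285.
Moduli of all roots: 0.7710, 1.4285.
All moduli strictly greater than 1? No.
Verdict: Not invertible.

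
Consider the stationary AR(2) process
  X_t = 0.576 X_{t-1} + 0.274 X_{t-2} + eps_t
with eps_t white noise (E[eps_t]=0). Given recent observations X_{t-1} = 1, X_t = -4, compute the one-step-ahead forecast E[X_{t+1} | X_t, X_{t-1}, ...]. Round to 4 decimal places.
E[X_{t+1} \mid \mathcal F_t] = -2.0300

For an AR(p) model X_t = c + sum_i phi_i X_{t-i} + eps_t, the
one-step-ahead conditional mean is
  E[X_{t+1} | X_t, ...] = c + sum_i phi_i X_{t+1-i}.
Substitute known values:
  E[X_{t+1} | ...] = (0.576) * (-4) + (0.274) * (1)
                   = -2.0300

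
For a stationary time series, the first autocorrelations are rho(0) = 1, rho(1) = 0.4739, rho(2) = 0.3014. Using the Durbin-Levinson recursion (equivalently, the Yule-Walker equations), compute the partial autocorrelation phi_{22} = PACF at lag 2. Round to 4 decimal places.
\phi_{22} = 0.0991

The PACF at lag k is phi_{kk}, the last component of the solution
to the Yule-Walker system G_k phi = r_k where
  (G_k)_{ij} = rho(|i - j|), (r_k)_i = rho(i), i,j = 1..k.
Equivalently, Durbin-Levinson gives phi_{kk} iteratively:
  phi_{11} = rho(1)
  phi_{kk} = [rho(k) - sum_{j=1..k-1} phi_{k-1,j} rho(k-j)]
            / [1 - sum_{j=1..k-1} phi_{k-1,j} rho(j)],
  phi_{k,j} = phi_{k-1,j} - phi_{kk} phi_{k-1,k-j},  j = 1..k-1.
Step k = 1:
  phi_11 = rho(1) = 0.4739.
Step k = 2:
  phi_22 = [rho(2) - phi_11 rho(1)] / [1 - phi_11 rho(1)] = [0.3014 - (0.4739)(0.4739)] / [1 - (0.4739)(0.4739)]
         = 0.07681879 / 0.77541879 = 0.0991.
Therefore phi_{22} = 0.0991.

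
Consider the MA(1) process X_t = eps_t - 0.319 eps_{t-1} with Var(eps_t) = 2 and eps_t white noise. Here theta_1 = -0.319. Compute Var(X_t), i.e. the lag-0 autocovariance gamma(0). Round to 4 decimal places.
\gamma(0) = 2.2035

For an MA(q) process X_t = eps_t + sum_i theta_i eps_{t-i} with
Var(eps_t) = sigma^2, the variance is
  gamma(0) = sigma^2 * (1 + sum_i theta_i^2).
  sum_i theta_i^2 = (-0.319)^2 = 0.101761.
  gamma(0) = 2 * (1 + 0.101761) = 2 * 1.101761 = 2.203522, which rounds to 2.2035.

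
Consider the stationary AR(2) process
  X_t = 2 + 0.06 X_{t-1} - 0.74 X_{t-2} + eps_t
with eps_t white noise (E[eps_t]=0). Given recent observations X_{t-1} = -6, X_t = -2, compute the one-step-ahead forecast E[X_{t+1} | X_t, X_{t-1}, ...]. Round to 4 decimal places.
E[X_{t+1} \mid \mathcal F_t] = 6.3200

For an AR(p) model X_t = c + sum_i phi_i X_{t-i} + eps_t, the
one-step-ahead conditional mean is
  E[X_{t+1} | X_t, ...] = c + sum_i phi_i X_{t+1-i}.
Substitute known values:
  E[X_{t+1} | ...] = 2 + (0.06) * (-2) + (-0.74) * (-6)
                   = 6.3200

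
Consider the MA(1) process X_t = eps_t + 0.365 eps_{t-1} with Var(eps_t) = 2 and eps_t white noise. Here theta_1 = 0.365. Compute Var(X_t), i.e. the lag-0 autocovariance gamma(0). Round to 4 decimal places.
\gamma(0) = 2.2665

For an MA(q) process X_t = eps_t + sum_i theta_i eps_{t-i} with
Var(eps_t) = sigma^2, the variance is
  gamma(0) = sigma^2 * (1 + sum_i theta_i^2).
  sum_i theta_i^2 = (0.365)^2 = 0.133225.
  gamma(0) = 2 * (1 + 0.133225) = 2 * 1.133225 = 2.26645, which rounds to 2.2665.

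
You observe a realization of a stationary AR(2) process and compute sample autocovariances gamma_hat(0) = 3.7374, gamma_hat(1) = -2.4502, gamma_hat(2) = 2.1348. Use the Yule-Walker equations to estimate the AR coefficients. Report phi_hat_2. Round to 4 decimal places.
\hat\phi_{2} = 0.2480

The Yule-Walker equations for an AR(p) process read, in matrix form,
  Gamma_p phi = r_p,   with   (Gamma_p)_{ij} = gamma(|i - j|),
                       (r_p)_i = gamma(i),   i,j = 1..p.
Substitute the sample gammas (Toeplitz matrix and right-hand side of size 2):
  Gamma_p = [[3.7374, -2.4502], [-2.4502, 3.7374]]
  r_p     = [-2.4502, 2.1348]
Written out:
  3.7374 phi_1 - 2.4502 phi_2 = -2.4502
  -2.4502 phi_1 + 3.7374 phi_2 = 2.1348
Solve by Cramer's rule:
  det = gamma(0)^2 - gamma(1)^2 = (3.7374)^2 - (-2.4502)^2 = 13.96815876 - 6.00348004 = 7.96467872
  phi_hat_1 = [gamma(1) gamma(0) - gamma(1) gamma(2)] / det = [(-2.4502)(3.7374) - (-2.4502)(2.1348)] / 7.96467872 = -3.92669052 / 7.96467872 = -0.493
  phi_hat_2 = [gamma(0) gamma(2) - gamma(1)^2] / det = [(3.7374)(2.1348) - (-2.4502)^2] / 7.96467872 = 1.97512148 / 7.96467872 = 0.248
So phi_hat = [-0.4930, 0.2480].
Therefore phi_hat_2 = 0.2480.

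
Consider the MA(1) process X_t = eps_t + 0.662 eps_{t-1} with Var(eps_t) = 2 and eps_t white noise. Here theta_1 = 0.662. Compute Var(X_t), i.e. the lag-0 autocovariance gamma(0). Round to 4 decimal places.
\gamma(0) = 2.8765

For an MA(q) process X_t = eps_t + sum_i theta_i eps_{t-i} with
Var(eps_t) = sigma^2, the variance is
  gamma(0) = sigma^2 * (1 + sum_i theta_i^2).
  sum_i theta_i^2 = (0.662)^2 = 0.438244.
  gamma(0) = 2 * (1 + 0.438244) = 2 * 1.438244 = 2.876488, which rounds to 2.8765.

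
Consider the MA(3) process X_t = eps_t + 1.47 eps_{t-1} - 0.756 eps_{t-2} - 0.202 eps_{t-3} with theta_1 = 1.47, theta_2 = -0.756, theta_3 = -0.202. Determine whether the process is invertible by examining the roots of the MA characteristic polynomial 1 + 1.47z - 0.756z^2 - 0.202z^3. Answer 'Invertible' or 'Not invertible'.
\text{Not invertible}

The MA(q) characteristic polynomial is P(z) = 1 + 1.47z - 0.756z^2 - 0.202z^3.
Invertibility requires all roots to lie outside the unit circle, i.e. |z| > 1 for every root.
Degree 3: look for a simple real root z0 first, then factor out (1 - z/z0) and solve the remaining quadratic.
Testing z0 = -5: P(-5) = 1 + (1.47)(-5) + (-0.756)(-5)^2 + (-0.202)(-5)^3
  = 1 + (-7.35) + (-18.9) + (25.25) = 0.  So z_0 = -5 is a root, |z_0| = 5.
Divide out the factor (1 + 0.2 z) = (1 - z/z0) (since 1/z0 = -0.2):
  P(z) = (1 + 0.2 z)(1 + (1.27) z + (-1.01) z^2)
  [check: z-coef 1.27 - (-0.2) = 1.47; z^2-coef -1.01 - (-0.2)(1.27) = -0.756; z^3-coef -(-0.2)(-1.01) = -0.202.]
Remaining roots from the quadratic factor 1 + (1.27) z + (-1.01) z^2:
  Set 1 + (1.27) z + (-1.01) z^2 = 0, i.e. a z^2 + b z + c = 0 with a = -1.01, b = 1.27, c = 1.
  Discriminant D = b^2 - 4ac = (1.27)^2 - 4*(-1.01)*1 = 1.6129 - (-4.04) = 5.6529.
  D >= 0, so the roots are real: z = (-b +/- sqrt(D)) / (2a) = (-1.27 +/- 2.377583) / (-2.02).
    z_1 = (-1.27 + 2.377583) / (-2.02) = -0.5483,   |z_1| = 0.5483.
    z_2 = (-1.27 - 2.377583) / (-2.02) = 1.8057,   |z_2| = 1.8057.
Moduli of all roots: 5.0000, 0.5483, 1.8057.
All moduli strictly greater than 1? No.
Verdict: Not invertible.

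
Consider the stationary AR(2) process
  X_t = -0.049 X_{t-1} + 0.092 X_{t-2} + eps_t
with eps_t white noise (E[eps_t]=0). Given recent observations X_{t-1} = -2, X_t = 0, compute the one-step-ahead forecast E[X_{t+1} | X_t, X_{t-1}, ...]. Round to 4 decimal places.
E[X_{t+1} \mid \mathcal F_t] = -0.1840

For an AR(p) model X_t = c + sum_i phi_i X_{t-i} + eps_t, the
one-step-ahead conditional mean is
  E[X_{t+1} | X_t, ...] = c + sum_i phi_i X_{t+1-i}.
Substitute known values:
  E[X_{t+1} | ...] = (-0.049) * (0) + (0.092) * (-2)
                   = -0.1840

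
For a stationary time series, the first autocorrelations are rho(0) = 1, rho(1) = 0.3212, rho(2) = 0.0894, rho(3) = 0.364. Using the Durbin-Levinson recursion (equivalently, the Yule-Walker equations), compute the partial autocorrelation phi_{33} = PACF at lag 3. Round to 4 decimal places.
\phi_{33} = 0.3790

The PACF at lag k is phi_{kk}, the last component of the solution
to the Yule-Walker system G_k phi = r_k where
  (G_k)_{ij} = rho(|i - j|), (r_k)_i = rho(i), i,j = 1..k.
Equivalently, Durbin-Levinson gives phi_{kk} iteratively:
  phi_{11} = rho(1)
  phi_{kk} = [rho(k) - sum_{j=1..k-1} phi_{k-1,j} rho(k-j)]
            / [1 - sum_{j=1..k-1} phi_{k-1,j} rho(j)],
  phi_{k,j} = phi_{k-1,j} - phi_{kk} phi_{k-1,k-j},  j = 1..k-1.
Step k = 1:
  phi_11 = rho(1) = 0.3212.
Step k = 2:
  phi_22 = [rho(2) - phi_11 rho(1)] / [1 - phi_11 rho(1)] = [0.0894 - (0.3212)(0.3212)] / [1 - (0.3212)(0.3212)]
         = -0.01376944 / 0.89683056 = -0.015353.
  Update: phi_21 = phi_11 - phi_22 phi_11 = 0.3212 - (-0.015353)(0.3212) = 0.326132.
Step k = 3:
  phi_33 = [rho(3) - phi_21 rho(2) - phi_22 rho(1)] / [1 - phi_21 rho(1) - phi_22 rho(2)]
    numerator   = 0.364 - (0.326132)(0.0894) - (-0.015353)(0.3212) = 0.33977537
    denominator = 1 - (0.326132)(0.3212) - (-0.015353)(0.0894) = 0.89661915
  phi_33 = 0.33977537 / 0.89661915 = 0.379.
Therefore phi_{33} = 0.3790.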